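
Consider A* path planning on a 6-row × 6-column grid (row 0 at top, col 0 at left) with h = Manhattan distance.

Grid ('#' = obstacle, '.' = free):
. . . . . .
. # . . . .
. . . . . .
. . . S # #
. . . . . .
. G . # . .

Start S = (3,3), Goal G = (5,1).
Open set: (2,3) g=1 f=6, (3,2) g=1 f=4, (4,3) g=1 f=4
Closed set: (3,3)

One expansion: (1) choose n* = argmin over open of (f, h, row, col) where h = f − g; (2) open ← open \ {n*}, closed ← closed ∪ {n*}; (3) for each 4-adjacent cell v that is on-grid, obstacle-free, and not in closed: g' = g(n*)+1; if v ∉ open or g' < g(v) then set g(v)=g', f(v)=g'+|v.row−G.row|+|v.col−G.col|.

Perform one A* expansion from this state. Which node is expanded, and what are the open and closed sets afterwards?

step 1: expand (3,2) (f=4, h=3) → closed; open now [(2,2) g=2 f=6, (2,3) g=1 f=6, (3,1) g=2 f=4, (4,2) g=2 f=4, (4,3) g=1 f=4]

expanded=(3,2); open=[(2,2) g=2 f=6, (2,3) g=1 f=6, (3,1) g=2 f=4, (4,2) g=2 f=4, (4,3) g=1 f=4]; closed=[(3,2), (3,3)]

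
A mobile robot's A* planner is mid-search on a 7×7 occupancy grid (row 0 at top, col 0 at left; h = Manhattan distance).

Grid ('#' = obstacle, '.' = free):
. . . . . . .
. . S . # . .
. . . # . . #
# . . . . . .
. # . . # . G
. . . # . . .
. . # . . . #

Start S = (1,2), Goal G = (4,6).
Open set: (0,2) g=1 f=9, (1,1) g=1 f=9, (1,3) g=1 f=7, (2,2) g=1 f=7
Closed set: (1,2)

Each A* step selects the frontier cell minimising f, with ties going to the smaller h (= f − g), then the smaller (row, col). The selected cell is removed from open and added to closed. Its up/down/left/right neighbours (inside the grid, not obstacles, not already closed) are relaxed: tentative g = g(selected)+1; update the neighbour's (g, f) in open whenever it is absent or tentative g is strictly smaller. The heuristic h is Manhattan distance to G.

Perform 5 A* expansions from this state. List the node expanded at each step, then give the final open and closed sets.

order=[(1,3) → (2,2) → (3,2) → (3,3) → (3,4)]; open=[(0,2) g=1 f=9, (0,3) g=2 f=9, (1,1) g=1 f=9, (2,1) g=2 f=9, (2,4) g=5 f=9, (3,1) g=3 f=9, (3,5) g=5 f=7, (4,2) g=3 f=7, (4,3) g=4 f=7]; closed=[(1,2), (1,3), (2,2), (3,2), (3,3), (3,4)]

step 1: expand (1,3) (f=7, h=6) → closed; open now [(0,2) g=1 f=9, (0,3) g=2 f=9, (1,1) g=1 f=9, (2,2) g=1 f=7]
step 2: expand (2,2) (f=7, h=6) → closed; open now [(0,2) g=1 f=9, (0,3) g=2 f=9, (1,1) g=1 f=9, (2,1) g=2 f=9, (3,2) g=2 f=7]
step 3: expand (3,2) (f=7, h=5) → closed; open now [(0,2) g=1 f=9, (0,3) g=2 f=9, (1,1) g=1 f=9, (2,1) g=2 f=9, (3,1) g=3 f=9, (3,3) g=3 f=7, (4,2) g=3 f=7]
step 4: expand (3,3) (f=7, h=4) → closed; open now [(0,2) g=1 f=9, (0,3) g=2 f=9, (1,1) g=1 f=9, (2,1) g=2 f=9, (3,1) g=3 f=9, (3,4) g=4 f=7, (4,2) g=3 f=7, (4,3) g=4 f=7]
step 5: expand (3,4) (f=7, h=3) → closed; open now [(0,2) g=1 f=9, (0,3) g=2 f=9, (1,1) g=1 f=9, (2,1) g=2 f=9, (2,4) g=5 f=9, (3,1) g=3 f=9, (3,5) g=5 f=7, (4,2) g=3 f=7, (4,3) g=4 f=7]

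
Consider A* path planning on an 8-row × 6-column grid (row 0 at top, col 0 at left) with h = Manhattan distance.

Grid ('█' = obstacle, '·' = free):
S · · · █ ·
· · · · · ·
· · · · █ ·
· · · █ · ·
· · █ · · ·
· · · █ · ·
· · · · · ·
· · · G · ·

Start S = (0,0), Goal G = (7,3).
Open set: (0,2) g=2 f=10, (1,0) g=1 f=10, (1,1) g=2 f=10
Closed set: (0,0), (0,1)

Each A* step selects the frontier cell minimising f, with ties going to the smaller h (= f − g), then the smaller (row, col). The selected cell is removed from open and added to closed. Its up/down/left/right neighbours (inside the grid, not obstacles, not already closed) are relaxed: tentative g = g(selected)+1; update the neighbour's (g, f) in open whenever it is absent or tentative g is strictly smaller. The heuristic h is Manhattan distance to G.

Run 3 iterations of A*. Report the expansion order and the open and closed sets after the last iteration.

step 1: expand (0,2) (f=10, h=8) → closed; open now [(0,3) g=3 f=10, (1,0) g=1 f=10, (1,1) g=2 f=10, (1,2) g=3 f=10]
step 2: expand (0,3) (f=10, h=7) → closed; open now [(1,0) g=1 f=10, (1,1) g=2 f=10, (1,2) g=3 f=10, (1,3) g=4 f=10]
step 3: expand (1,3) (f=10, h=6) → closed; open now [(1,0) g=1 f=10, (1,1) g=2 f=10, (1,2) g=3 f=10, (1,4) g=5 f=12, (2,3) g=5 f=10]

order=[(0,2) → (0,3) → (1,3)]; open=[(1,0) g=1 f=10, (1,1) g=2 f=10, (1,2) g=3 f=10, (1,4) g=5 f=12, (2,3) g=5 f=10]; closed=[(0,0), (0,1), (0,2), (0,3), (1,3)]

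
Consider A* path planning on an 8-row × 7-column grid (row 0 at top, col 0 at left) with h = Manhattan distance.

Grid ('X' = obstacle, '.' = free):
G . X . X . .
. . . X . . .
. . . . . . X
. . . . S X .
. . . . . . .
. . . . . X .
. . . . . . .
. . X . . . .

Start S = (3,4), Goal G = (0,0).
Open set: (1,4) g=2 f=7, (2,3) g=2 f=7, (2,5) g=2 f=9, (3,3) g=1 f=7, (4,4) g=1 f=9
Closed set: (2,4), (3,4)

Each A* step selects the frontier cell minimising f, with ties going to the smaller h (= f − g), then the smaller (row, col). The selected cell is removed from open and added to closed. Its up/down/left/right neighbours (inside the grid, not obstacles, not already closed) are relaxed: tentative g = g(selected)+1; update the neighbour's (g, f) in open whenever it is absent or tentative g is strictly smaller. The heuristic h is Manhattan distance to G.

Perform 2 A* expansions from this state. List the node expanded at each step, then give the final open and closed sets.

order=[(1,4) → (2,3)]; open=[(1,5) g=3 f=9, (2,2) g=3 f=7, (2,5) g=2 f=9, (3,3) g=1 f=7, (4,4) g=1 f=9]; closed=[(1,4), (2,3), (2,4), (3,4)]

step 1: expand (1,4) (f=7, h=5) → closed; open now [(1,5) g=3 f=9, (2,3) g=2 f=7, (2,5) g=2 f=9, (3,3) g=1 f=7, (4,4) g=1 f=9]
step 2: expand (2,3) (f=7, h=5) → closed; open now [(1,5) g=3 f=9, (2,2) g=3 f=7, (2,5) g=2 f=9, (3,3) g=1 f=7, (4,4) g=1 f=9]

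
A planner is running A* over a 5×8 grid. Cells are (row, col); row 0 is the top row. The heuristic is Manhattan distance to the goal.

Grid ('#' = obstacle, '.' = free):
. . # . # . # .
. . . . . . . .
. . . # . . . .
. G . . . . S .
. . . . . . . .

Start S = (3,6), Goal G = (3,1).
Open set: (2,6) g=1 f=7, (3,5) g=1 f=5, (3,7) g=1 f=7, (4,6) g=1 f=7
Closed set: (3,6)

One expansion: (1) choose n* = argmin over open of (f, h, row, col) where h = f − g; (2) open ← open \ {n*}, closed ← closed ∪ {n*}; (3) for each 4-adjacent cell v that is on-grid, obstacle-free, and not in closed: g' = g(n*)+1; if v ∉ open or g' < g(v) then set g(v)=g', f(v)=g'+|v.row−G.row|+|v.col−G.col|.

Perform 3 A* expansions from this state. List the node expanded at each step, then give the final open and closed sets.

step 1: expand (3,5) (f=5, h=4) → closed; open now [(2,5) g=2 f=7, (2,6) g=1 f=7, (3,4) g=2 f=5, (3,7) g=1 f=7, (4,5) g=2 f=7, (4,6) g=1 f=7]
step 2: expand (3,4) (f=5, h=3) → closed; open now [(2,4) g=3 f=7, (2,5) g=2 f=7, (2,6) g=1 f=7, (3,3) g=3 f=5, (3,7) g=1 f=7, (4,4) g=3 f=7, (4,5) g=2 f=7, (4,6) g=1 f=7]
step 3: expand (3,3) (f=5, h=2) → closed; open now [(2,4) g=3 f=7, (2,5) g=2 f=7, (2,6) g=1 f=7, (3,2) g=4 f=5, (3,7) g=1 f=7, (4,3) g=4 f=7, (4,4) g=3 f=7, (4,5) g=2 f=7, (4,6) g=1 f=7]

order=[(3,5) → (3,4) → (3,3)]; open=[(2,4) g=3 f=7, (2,5) g=2 f=7, (2,6) g=1 f=7, (3,2) g=4 f=5, (3,7) g=1 f=7, (4,3) g=4 f=7, (4,4) g=3 f=7, (4,5) g=2 f=7, (4,6) g=1 f=7]; closed=[(3,3), (3,4), (3,5), (3,6)]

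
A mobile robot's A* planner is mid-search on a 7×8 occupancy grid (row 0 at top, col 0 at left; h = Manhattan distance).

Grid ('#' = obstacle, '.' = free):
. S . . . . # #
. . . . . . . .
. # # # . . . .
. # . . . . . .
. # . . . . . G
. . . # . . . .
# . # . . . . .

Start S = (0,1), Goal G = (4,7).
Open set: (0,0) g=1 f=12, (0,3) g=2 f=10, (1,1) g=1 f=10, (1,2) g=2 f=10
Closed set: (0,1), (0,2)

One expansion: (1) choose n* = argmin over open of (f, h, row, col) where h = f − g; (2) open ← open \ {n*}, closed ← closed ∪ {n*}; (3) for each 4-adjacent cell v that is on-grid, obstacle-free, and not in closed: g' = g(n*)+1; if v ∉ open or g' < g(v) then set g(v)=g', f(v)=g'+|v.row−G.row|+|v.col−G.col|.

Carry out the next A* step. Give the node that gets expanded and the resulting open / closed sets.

step 1: expand (0,3) (f=10, h=8) → closed; open now [(0,0) g=1 f=12, (0,4) g=3 f=10, (1,1) g=1 f=10, (1,2) g=2 f=10, (1,3) g=3 f=10]

expanded=(0,3); open=[(0,0) g=1 f=12, (0,4) g=3 f=10, (1,1) g=1 f=10, (1,2) g=2 f=10, (1,3) g=3 f=10]; closed=[(0,1), (0,2), (0,3)]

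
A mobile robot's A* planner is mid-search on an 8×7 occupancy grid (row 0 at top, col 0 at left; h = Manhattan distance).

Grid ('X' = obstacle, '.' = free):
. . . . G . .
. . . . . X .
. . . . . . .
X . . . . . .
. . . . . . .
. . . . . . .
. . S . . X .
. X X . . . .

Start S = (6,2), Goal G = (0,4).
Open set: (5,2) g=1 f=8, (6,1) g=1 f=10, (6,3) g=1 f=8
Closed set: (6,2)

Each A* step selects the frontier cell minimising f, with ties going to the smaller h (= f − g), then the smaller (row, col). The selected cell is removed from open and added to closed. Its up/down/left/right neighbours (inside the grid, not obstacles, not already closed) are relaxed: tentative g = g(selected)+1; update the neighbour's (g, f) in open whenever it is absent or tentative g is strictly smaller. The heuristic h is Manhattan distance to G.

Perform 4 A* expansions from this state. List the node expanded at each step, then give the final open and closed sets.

step 1: expand (5,2) (f=8, h=7) → closed; open now [(4,2) g=2 f=8, (5,1) g=2 f=10, (5,3) g=2 f=8, (6,1) g=1 f=10, (6,3) g=1 f=8]
step 2: expand (4,2) (f=8, h=6) → closed; open now [(3,2) g=3 f=8, (4,1) g=3 f=10, (4,3) g=3 f=8, (5,1) g=2 f=10, (5,3) g=2 f=8, (6,1) g=1 f=10, (6,3) g=1 f=8]
step 3: expand (3,2) (f=8, h=5) → closed; open now [(2,2) g=4 f=8, (3,1) g=4 f=10, (3,3) g=4 f=8, (4,1) g=3 f=10, (4,3) g=3 f=8, (5,1) g=2 f=10, (5,3) g=2 f=8, (6,1) g=1 f=10, (6,3) g=1 f=8]
step 4: expand (2,2) (f=8, h=4) → closed; open now [(1,2) g=5 f=8, (2,1) g=5 f=10, (2,3) g=5 f=8, (3,1) g=4 f=10, (3,3) g=4 f=8, (4,1) g=3 f=10, (4,3) g=3 f=8, (5,1) g=2 f=10, (5,3) g=2 f=8, (6,1) g=1 f=10, (6,3) g=1 f=8]

order=[(5,2) → (4,2) → (3,2) → (2,2)]; open=[(1,2) g=5 f=8, (2,1) g=5 f=10, (2,3) g=5 f=8, (3,1) g=4 f=10, (3,3) g=4 f=8, (4,1) g=3 f=10, (4,3) g=3 f=8, (5,1) g=2 f=10, (5,3) g=2 f=8, (6,1) g=1 f=10, (6,3) g=1 f=8]; closed=[(2,2), (3,2), (4,2), (5,2), (6,2)]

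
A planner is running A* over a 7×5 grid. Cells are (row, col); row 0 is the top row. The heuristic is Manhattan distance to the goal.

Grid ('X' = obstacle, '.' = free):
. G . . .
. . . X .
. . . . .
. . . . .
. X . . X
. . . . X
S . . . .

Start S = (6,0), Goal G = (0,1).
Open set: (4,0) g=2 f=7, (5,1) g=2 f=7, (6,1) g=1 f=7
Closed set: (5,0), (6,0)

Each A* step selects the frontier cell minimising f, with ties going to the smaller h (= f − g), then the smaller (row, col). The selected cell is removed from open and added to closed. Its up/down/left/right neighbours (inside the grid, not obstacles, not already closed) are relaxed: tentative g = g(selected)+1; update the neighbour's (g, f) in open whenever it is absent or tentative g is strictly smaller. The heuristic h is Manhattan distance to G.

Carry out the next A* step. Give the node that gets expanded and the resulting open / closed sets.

step 1: expand (4,0) (f=7, h=5) → closed; open now [(3,0) g=3 f=7, (5,1) g=2 f=7, (6,1) g=1 f=7]

expanded=(4,0); open=[(3,0) g=3 f=7, (5,1) g=2 f=7, (6,1) g=1 f=7]; closed=[(4,0), (5,0), (6,0)]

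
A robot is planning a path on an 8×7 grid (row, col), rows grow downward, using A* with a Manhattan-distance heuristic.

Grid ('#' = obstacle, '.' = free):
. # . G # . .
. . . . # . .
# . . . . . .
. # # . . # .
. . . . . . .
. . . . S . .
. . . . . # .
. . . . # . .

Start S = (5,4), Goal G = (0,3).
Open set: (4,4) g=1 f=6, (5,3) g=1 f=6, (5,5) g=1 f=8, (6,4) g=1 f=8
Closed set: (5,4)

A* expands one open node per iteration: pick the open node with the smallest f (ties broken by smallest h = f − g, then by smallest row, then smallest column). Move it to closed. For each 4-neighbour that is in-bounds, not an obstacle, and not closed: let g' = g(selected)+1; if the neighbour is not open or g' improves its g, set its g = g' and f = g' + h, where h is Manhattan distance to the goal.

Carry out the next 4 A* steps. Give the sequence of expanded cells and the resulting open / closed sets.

order=[(4,4) → (3,4) → (2,4) → (2,3)]; open=[(1,3) g=5 f=6, (2,2) g=5 f=8, (2,5) g=4 f=8, (3,3) g=3 f=6, (4,3) g=2 f=6, (4,5) g=2 f=8, (5,3) g=1 f=6, (5,5) g=1 f=8, (6,4) g=1 f=8]; closed=[(2,3), (2,4), (3,4), (4,4), (5,4)]

step 1: expand (4,4) (f=6, h=5) → closed; open now [(3,4) g=2 f=6, (4,3) g=2 f=6, (4,5) g=2 f=8, (5,3) g=1 f=6, (5,5) g=1 f=8, (6,4) g=1 f=8]
step 2: expand (3,4) (f=6, h=4) → closed; open now [(2,4) g=3 f=6, (3,3) g=3 f=6, (4,3) g=2 f=6, (4,5) g=2 f=8, (5,3) g=1 f=6, (5,5) g=1 f=8, (6,4) g=1 f=8]
step 3: expand (2,4) (f=6, h=3) → closed; open now [(2,3) g=4 f=6, (2,5) g=4 f=8, (3,3) g=3 f=6, (4,3) g=2 f=6, (4,5) g=2 f=8, (5,3) g=1 f=6, (5,5) g=1 f=8, (6,4) g=1 f=8]
step 4: expand (2,3) (f=6, h=2) → closed; open now [(1,3) g=5 f=6, (2,2) g=5 f=8, (2,5) g=4 f=8, (3,3) g=3 f=6, (4,3) g=2 f=6, (4,5) g=2 f=8, (5,3) g=1 f=6, (5,5) g=1 f=8, (6,4) g=1 f=8]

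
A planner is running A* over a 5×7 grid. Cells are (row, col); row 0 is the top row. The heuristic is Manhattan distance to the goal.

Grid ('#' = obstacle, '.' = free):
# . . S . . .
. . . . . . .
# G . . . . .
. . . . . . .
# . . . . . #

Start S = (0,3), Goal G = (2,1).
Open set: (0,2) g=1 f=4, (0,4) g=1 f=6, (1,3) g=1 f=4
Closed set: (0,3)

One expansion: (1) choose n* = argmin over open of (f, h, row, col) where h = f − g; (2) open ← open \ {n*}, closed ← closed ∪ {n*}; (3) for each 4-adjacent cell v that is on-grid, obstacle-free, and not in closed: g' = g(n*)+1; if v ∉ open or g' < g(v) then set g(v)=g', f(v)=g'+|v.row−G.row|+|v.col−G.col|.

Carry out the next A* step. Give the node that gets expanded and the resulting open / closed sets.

step 1: expand (0,2) (f=4, h=3) → closed; open now [(0,1) g=2 f=4, (0,4) g=1 f=6, (1,2) g=2 f=4, (1,3) g=1 f=4]

expanded=(0,2); open=[(0,1) g=2 f=4, (0,4) g=1 f=6, (1,2) g=2 f=4, (1,3) g=1 f=4]; closed=[(0,2), (0,3)]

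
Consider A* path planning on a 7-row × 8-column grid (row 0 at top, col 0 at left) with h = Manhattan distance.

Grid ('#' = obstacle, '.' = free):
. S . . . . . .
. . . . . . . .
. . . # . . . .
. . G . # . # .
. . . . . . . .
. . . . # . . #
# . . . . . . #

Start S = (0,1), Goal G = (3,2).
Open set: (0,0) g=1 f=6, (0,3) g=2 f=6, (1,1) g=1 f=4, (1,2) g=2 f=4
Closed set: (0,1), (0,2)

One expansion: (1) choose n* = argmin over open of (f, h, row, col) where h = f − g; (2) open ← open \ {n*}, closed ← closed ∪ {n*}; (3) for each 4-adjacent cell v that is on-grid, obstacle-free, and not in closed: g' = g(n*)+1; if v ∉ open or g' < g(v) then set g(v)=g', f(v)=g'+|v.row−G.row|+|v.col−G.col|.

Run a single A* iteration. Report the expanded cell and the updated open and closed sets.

expanded=(1,2); open=[(0,0) g=1 f=6, (0,3) g=2 f=6, (1,1) g=1 f=4, (1,3) g=3 f=6, (2,2) g=3 f=4]; closed=[(0,1), (0,2), (1,2)]

step 1: expand (1,2) (f=4, h=2) → closed; open now [(0,0) g=1 f=6, (0,3) g=2 f=6, (1,1) g=1 f=4, (1,3) g=3 f=6, (2,2) g=3 f=4]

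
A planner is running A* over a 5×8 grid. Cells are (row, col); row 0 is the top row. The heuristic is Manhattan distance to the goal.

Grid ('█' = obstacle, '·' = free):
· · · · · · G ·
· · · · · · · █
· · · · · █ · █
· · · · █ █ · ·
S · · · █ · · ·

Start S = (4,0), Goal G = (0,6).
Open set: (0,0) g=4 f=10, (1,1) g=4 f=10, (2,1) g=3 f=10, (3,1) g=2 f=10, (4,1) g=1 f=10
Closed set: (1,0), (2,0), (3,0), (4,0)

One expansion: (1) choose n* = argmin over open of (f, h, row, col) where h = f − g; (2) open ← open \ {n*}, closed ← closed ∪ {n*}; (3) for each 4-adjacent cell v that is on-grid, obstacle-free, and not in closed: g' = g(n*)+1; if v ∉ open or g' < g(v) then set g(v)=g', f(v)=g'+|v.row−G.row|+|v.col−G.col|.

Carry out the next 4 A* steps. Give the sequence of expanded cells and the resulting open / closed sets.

order=[(0,0) → (0,1) → (0,2) → (0,3)]; open=[(0,4) g=8 f=10, (1,1) g=4 f=10, (1,2) g=7 f=12, (1,3) g=8 f=12, (2,1) g=3 f=10, (3,1) g=2 f=10, (4,1) g=1 f=10]; closed=[(0,0), (0,1), (0,2), (0,3), (1,0), (2,0), (3,0), (4,0)]

step 1: expand (0,0) (f=10, h=6) → closed; open now [(0,1) g=5 f=10, (1,1) g=4 f=10, (2,1) g=3 f=10, (3,1) g=2 f=10, (4,1) g=1 f=10]
step 2: expand (0,1) (f=10, h=5) → closed; open now [(0,2) g=6 f=10, (1,1) g=4 f=10, (2,1) g=3 f=10, (3,1) g=2 f=10, (4,1) g=1 f=10]
step 3: expand (0,2) (f=10, h=4) → closed; open now [(0,3) g=7 f=10, (1,1) g=4 f=10, (1,2) g=7 f=12, (2,1) g=3 f=10, (3,1) g=2 f=10, (4,1) g=1 f=10]
step 4: expand (0,3) (f=10, h=3) → closed; open now [(0,4) g=8 f=10, (1,1) g=4 f=10, (1,2) g=7 f=12, (1,3) g=8 f=12, (2,1) g=3 f=10, (3,1) g=2 f=10, (4,1) g=1 f=10]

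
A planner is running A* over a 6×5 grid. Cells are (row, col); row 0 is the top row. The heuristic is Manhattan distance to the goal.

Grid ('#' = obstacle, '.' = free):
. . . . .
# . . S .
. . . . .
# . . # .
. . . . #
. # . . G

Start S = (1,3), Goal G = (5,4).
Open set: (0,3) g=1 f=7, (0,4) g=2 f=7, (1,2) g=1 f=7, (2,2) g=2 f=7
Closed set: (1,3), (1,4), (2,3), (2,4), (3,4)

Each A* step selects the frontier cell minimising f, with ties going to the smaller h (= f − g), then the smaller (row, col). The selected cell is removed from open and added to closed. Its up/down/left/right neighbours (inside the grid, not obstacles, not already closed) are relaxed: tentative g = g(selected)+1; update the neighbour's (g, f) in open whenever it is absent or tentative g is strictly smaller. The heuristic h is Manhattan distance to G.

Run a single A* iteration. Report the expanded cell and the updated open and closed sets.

step 1: expand (0,4) (f=7, h=5) → closed; open now [(0,3) g=1 f=7, (1,2) g=1 f=7, (2,2) g=2 f=7]

expanded=(0,4); open=[(0,3) g=1 f=7, (1,2) g=1 f=7, (2,2) g=2 f=7]; closed=[(0,4), (1,3), (1,4), (2,3), (2,4), (3,4)]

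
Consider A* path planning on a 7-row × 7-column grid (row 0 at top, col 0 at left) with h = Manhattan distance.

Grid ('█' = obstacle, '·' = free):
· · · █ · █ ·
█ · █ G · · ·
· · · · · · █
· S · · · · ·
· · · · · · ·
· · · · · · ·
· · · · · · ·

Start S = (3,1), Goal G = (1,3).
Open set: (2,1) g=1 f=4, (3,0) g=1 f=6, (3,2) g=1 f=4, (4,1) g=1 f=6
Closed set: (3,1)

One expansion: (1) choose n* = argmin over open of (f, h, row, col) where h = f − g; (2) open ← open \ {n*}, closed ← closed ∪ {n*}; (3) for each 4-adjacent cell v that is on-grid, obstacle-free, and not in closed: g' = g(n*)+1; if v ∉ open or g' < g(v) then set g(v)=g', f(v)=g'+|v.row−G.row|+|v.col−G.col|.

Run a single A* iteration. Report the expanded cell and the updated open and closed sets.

step 1: expand (2,1) (f=4, h=3) → closed; open now [(1,1) g=2 f=4, (2,0) g=2 f=6, (2,2) g=2 f=4, (3,0) g=1 f=6, (3,2) g=1 f=4, (4,1) g=1 f=6]

expanded=(2,1); open=[(1,1) g=2 f=4, (2,0) g=2 f=6, (2,2) g=2 f=4, (3,0) g=1 f=6, (3,2) g=1 f=4, (4,1) g=1 f=6]; closed=[(2,1), (3,1)]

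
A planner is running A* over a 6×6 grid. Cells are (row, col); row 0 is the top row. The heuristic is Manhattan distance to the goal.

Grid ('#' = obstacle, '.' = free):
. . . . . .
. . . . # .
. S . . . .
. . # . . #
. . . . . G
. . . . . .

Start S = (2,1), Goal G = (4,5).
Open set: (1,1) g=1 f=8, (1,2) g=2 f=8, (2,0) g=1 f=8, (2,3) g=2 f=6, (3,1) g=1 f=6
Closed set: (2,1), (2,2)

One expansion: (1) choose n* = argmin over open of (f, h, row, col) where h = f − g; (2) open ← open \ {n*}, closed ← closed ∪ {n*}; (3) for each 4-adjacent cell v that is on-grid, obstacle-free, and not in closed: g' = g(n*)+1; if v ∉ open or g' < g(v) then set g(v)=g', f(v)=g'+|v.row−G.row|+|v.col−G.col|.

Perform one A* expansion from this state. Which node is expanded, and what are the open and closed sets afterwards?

expanded=(2,3); open=[(1,1) g=1 f=8, (1,2) g=2 f=8, (1,3) g=3 f=8, (2,0) g=1 f=8, (2,4) g=3 f=6, (3,1) g=1 f=6, (3,3) g=3 f=6]; closed=[(2,1), (2,2), (2,3)]

step 1: expand (2,3) (f=6, h=4) → closed; open now [(1,1) g=1 f=8, (1,2) g=2 f=8, (1,3) g=3 f=8, (2,0) g=1 f=8, (2,4) g=3 f=6, (3,1) g=1 f=6, (3,3) g=3 f=6]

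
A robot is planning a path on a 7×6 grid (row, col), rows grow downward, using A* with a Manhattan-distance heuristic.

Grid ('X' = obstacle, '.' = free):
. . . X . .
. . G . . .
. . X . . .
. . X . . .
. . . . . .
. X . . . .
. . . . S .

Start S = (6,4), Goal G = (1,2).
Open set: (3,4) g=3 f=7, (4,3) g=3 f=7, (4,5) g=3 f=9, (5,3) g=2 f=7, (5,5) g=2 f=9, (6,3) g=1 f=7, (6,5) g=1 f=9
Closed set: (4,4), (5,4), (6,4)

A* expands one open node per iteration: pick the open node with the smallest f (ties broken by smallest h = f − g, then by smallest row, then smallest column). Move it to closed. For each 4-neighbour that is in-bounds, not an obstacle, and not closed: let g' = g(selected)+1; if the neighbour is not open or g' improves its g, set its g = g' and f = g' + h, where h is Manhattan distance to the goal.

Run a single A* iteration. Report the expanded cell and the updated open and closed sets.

expanded=(3,4); open=[(2,4) g=4 f=7, (3,3) g=4 f=7, (3,5) g=4 f=9, (4,3) g=3 f=7, (4,5) g=3 f=9, (5,3) g=2 f=7, (5,5) g=2 f=9, (6,3) g=1 f=7, (6,5) g=1 f=9]; closed=[(3,4), (4,4), (5,4), (6,4)]

step 1: expand (3,4) (f=7, h=4) → closed; open now [(2,4) g=4 f=7, (3,3) g=4 f=7, (3,5) g=4 f=9, (4,3) g=3 f=7, (4,5) g=3 f=9, (5,3) g=2 f=7, (5,5) g=2 f=9, (6,3) g=1 f=7, (6,5) g=1 f=9]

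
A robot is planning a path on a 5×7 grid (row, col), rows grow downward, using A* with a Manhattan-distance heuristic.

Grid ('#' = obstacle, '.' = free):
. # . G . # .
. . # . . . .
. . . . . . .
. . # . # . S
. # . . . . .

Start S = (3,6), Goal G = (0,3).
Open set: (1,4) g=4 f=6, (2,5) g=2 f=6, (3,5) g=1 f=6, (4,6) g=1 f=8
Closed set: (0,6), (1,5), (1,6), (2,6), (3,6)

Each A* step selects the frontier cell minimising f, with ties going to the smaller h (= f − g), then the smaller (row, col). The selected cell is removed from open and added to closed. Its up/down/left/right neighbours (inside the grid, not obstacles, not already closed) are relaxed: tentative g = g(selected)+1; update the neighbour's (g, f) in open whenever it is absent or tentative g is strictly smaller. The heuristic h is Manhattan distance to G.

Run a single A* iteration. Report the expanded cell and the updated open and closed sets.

expanded=(1,4); open=[(0,4) g=5 f=6, (1,3) g=5 f=6, (2,4) g=5 f=8, (2,5) g=2 f=6, (3,5) g=1 f=6, (4,6) g=1 f=8]; closed=[(0,6), (1,4), (1,5), (1,6), (2,6), (3,6)]

step 1: expand (1,4) (f=6, h=2) → closed; open now [(0,4) g=5 f=6, (1,3) g=5 f=6, (2,4) g=5 f=8, (2,5) g=2 f=6, (3,5) g=1 f=6, (4,6) g=1 f=8]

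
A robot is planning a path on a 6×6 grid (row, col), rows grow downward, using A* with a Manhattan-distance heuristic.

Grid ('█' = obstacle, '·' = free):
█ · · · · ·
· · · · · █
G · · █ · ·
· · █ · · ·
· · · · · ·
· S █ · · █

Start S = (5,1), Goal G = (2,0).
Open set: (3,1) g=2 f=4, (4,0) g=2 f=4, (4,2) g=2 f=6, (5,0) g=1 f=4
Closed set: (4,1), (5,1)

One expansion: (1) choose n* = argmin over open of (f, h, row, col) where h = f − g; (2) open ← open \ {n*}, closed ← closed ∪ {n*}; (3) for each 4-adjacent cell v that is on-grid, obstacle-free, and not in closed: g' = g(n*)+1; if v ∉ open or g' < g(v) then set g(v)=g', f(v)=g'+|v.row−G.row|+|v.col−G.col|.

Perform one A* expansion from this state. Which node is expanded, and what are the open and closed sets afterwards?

expanded=(3,1); open=[(2,1) g=3 f=4, (3,0) g=3 f=4, (4,0) g=2 f=4, (4,2) g=2 f=6, (5,0) g=1 f=4]; closed=[(3,1), (4,1), (5,1)]

step 1: expand (3,1) (f=4, h=2) → closed; open now [(2,1) g=3 f=4, (3,0) g=3 f=4, (4,0) g=2 f=4, (4,2) g=2 f=6, (5,0) g=1 f=4]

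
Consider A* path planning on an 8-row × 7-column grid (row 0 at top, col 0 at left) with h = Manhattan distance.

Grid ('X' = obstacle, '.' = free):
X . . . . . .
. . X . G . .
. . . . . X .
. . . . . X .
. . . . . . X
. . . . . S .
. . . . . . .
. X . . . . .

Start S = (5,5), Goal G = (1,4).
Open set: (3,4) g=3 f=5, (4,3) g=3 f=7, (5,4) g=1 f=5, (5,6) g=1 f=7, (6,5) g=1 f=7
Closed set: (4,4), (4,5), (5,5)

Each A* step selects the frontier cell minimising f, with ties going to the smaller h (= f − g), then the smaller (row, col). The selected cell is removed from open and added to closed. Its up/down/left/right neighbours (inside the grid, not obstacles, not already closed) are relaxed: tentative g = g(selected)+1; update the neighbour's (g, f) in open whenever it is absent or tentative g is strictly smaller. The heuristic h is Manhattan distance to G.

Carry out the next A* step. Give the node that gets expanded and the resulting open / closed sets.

step 1: expand (3,4) (f=5, h=2) → closed; open now [(2,4) g=4 f=5, (3,3) g=4 f=7, (4,3) g=3 f=7, (5,4) g=1 f=5, (5,6) g=1 f=7, (6,5) g=1 f=7]

expanded=(3,4); open=[(2,4) g=4 f=5, (3,3) g=4 f=7, (4,3) g=3 f=7, (5,4) g=1 f=5, (5,6) g=1 f=7, (6,5) g=1 f=7]; closed=[(3,4), (4,4), (4,5), (5,5)]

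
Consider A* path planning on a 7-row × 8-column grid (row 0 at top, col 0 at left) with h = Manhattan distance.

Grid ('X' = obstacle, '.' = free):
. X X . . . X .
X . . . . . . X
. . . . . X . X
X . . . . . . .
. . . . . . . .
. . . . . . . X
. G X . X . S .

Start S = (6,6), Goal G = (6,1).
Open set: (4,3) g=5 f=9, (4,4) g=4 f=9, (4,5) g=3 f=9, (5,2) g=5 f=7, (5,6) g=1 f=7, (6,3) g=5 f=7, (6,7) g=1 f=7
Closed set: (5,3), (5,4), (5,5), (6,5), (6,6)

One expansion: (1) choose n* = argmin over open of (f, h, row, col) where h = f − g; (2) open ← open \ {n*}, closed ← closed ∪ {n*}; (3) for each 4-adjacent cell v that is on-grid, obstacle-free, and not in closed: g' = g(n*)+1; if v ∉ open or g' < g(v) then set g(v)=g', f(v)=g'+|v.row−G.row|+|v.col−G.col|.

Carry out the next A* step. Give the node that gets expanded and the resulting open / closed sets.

step 1: expand (5,2) (f=7, h=2) → closed; open now [(4,2) g=6 f=9, (4,3) g=5 f=9, (4,4) g=4 f=9, (4,5) g=3 f=9, (5,1) g=6 f=7, (5,6) g=1 f=7, (6,3) g=5 f=7, (6,7) g=1 f=7]

expanded=(5,2); open=[(4,2) g=6 f=9, (4,3) g=5 f=9, (4,4) g=4 f=9, (4,5) g=3 f=9, (5,1) g=6 f=7, (5,6) g=1 f=7, (6,3) g=5 f=7, (6,7) g=1 f=7]; closed=[(5,2), (5,3), (5,4), (5,5), (6,5), (6,6)]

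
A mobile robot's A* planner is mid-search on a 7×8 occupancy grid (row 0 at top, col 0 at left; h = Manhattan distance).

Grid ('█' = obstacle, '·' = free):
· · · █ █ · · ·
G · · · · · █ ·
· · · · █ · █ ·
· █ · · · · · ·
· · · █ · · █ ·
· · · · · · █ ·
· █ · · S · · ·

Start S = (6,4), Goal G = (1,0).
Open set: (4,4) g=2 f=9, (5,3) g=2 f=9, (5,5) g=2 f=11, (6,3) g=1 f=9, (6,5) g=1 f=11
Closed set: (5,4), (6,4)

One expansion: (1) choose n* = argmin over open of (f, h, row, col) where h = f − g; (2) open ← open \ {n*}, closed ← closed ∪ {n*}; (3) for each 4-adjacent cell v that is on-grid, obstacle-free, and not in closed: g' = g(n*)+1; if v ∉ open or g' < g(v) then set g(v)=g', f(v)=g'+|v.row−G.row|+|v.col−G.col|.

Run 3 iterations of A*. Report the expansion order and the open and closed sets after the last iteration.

order=[(4,4) → (3,4) → (3,3)]; open=[(2,3) g=5 f=9, (3,2) g=5 f=9, (3,5) g=4 f=11, (4,5) g=3 f=11, (5,3) g=2 f=9, (5,5) g=2 f=11, (6,3) g=1 f=9, (6,5) g=1 f=11]; closed=[(3,3), (3,4), (4,4), (5,4), (6,4)]

step 1: expand (4,4) (f=9, h=7) → closed; open now [(3,4) g=3 f=9, (4,5) g=3 f=11, (5,3) g=2 f=9, (5,5) g=2 f=11, (6,3) g=1 f=9, (6,5) g=1 f=11]
step 2: expand (3,4) (f=9, h=6) → closed; open now [(3,3) g=4 f=9, (3,5) g=4 f=11, (4,5) g=3 f=11, (5,3) g=2 f=9, (5,5) g=2 f=11, (6,3) g=1 f=9, (6,5) g=1 f=11]
step 3: expand (3,3) (f=9, h=5) → closed; open now [(2,3) g=5 f=9, (3,2) g=5 f=9, (3,5) g=4 f=11, (4,5) g=3 f=11, (5,3) g=2 f=9, (5,5) g=2 f=11, (6,3) g=1 f=9, (6,5) g=1 f=11]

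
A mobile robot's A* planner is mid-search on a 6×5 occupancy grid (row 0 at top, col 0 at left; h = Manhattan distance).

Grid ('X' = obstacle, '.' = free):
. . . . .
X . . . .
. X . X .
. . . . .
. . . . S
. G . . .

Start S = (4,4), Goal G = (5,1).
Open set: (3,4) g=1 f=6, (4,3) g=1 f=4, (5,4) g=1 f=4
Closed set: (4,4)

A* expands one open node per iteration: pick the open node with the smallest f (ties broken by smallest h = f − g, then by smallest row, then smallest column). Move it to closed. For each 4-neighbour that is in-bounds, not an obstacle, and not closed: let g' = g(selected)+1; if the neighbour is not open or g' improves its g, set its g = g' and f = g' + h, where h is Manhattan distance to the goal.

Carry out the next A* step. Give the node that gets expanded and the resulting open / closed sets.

step 1: expand (4,3) (f=4, h=3) → closed; open now [(3,3) g=2 f=6, (3,4) g=1 f=6, (4,2) g=2 f=4, (5,3) g=2 f=4, (5,4) g=1 f=4]

expanded=(4,3); open=[(3,3) g=2 f=6, (3,4) g=1 f=6, (4,2) g=2 f=4, (5,3) g=2 f=4, (5,4) g=1 f=4]; closed=[(4,3), (4,4)]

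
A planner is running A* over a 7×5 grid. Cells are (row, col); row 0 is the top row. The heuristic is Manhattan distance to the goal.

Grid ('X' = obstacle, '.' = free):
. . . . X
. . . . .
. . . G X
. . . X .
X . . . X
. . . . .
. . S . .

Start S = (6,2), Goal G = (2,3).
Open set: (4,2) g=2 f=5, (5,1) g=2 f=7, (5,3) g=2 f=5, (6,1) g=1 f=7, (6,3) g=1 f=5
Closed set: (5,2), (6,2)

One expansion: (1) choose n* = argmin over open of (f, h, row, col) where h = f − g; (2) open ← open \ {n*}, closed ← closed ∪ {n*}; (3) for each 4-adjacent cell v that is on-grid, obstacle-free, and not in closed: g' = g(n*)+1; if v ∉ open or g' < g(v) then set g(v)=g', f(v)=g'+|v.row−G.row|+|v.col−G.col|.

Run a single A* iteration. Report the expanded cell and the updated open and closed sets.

expanded=(4,2); open=[(3,2) g=3 f=5, (4,1) g=3 f=7, (4,3) g=3 f=5, (5,1) g=2 f=7, (5,3) g=2 f=5, (6,1) g=1 f=7, (6,3) g=1 f=5]; closed=[(4,2), (5,2), (6,2)]

step 1: expand (4,2) (f=5, h=3) → closed; open now [(3,2) g=3 f=5, (4,1) g=3 f=7, (4,3) g=3 f=5, (5,1) g=2 f=7, (5,3) g=2 f=5, (6,1) g=1 f=7, (6,3) g=1 f=5]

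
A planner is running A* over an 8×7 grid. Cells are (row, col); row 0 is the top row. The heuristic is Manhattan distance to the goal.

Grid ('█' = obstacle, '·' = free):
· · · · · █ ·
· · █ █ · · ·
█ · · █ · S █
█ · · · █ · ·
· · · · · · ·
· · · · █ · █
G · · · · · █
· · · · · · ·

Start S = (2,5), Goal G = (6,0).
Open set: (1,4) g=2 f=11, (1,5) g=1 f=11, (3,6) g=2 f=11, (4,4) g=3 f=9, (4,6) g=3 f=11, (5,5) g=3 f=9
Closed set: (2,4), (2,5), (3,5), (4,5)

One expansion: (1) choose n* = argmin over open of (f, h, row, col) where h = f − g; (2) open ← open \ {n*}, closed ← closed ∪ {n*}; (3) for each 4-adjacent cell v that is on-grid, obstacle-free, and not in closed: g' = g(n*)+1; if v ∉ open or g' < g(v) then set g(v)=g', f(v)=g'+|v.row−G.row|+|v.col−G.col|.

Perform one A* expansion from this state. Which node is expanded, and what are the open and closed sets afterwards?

expanded=(4,4); open=[(1,4) g=2 f=11, (1,5) g=1 f=11, (3,6) g=2 f=11, (4,3) g=4 f=9, (4,6) g=3 f=11, (5,5) g=3 f=9]; closed=[(2,4), (2,5), (3,5), (4,4), (4,5)]

step 1: expand (4,4) (f=9, h=6) → closed; open now [(1,4) g=2 f=11, (1,5) g=1 f=11, (3,6) g=2 f=11, (4,3) g=4 f=9, (4,6) g=3 f=11, (5,5) g=3 f=9]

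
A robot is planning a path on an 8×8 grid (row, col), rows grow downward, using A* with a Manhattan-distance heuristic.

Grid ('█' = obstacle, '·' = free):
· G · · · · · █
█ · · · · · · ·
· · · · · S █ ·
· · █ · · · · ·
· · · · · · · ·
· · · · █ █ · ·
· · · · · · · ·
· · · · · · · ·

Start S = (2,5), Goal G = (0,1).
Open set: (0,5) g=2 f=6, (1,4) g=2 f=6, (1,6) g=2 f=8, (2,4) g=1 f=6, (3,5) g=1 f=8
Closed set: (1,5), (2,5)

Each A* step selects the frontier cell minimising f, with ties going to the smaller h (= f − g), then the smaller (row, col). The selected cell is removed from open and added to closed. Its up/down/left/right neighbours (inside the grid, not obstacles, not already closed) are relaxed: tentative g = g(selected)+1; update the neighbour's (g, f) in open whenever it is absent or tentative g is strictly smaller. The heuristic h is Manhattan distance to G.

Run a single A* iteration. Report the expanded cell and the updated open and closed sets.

step 1: expand (0,5) (f=6, h=4) → closed; open now [(0,4) g=3 f=6, (0,6) g=3 f=8, (1,4) g=2 f=6, (1,6) g=2 f=8, (2,4) g=1 f=6, (3,5) g=1 f=8]

expanded=(0,5); open=[(0,4) g=3 f=6, (0,6) g=3 f=8, (1,4) g=2 f=6, (1,6) g=2 f=8, (2,4) g=1 f=6, (3,5) g=1 f=8]; closed=[(0,5), (1,5), (2,5)]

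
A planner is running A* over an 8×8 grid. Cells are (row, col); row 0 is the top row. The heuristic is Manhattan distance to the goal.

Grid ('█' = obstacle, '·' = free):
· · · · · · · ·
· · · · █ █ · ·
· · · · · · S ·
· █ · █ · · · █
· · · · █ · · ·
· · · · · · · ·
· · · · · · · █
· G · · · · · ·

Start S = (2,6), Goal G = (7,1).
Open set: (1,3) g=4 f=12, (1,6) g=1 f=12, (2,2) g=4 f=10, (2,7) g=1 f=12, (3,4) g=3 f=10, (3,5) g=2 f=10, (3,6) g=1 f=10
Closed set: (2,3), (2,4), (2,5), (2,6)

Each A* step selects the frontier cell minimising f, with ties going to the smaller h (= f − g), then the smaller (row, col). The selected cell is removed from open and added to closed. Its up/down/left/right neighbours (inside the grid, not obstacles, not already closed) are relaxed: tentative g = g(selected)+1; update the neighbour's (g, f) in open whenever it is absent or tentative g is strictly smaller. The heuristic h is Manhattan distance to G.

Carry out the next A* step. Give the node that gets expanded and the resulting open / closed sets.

step 1: expand (2,2) (f=10, h=6) → closed; open now [(1,2) g=5 f=12, (1,3) g=4 f=12, (1,6) g=1 f=12, (2,1) g=5 f=10, (2,7) g=1 f=12, (3,2) g=5 f=10, (3,4) g=3 f=10, (3,5) g=2 f=10, (3,6) g=1 f=10]

expanded=(2,2); open=[(1,2) g=5 f=12, (1,3) g=4 f=12, (1,6) g=1 f=12, (2,1) g=5 f=10, (2,7) g=1 f=12, (3,2) g=5 f=10, (3,4) g=3 f=10, (3,5) g=2 f=10, (3,6) g=1 f=10]; closed=[(2,2), (2,3), (2,4), (2,5), (2,6)]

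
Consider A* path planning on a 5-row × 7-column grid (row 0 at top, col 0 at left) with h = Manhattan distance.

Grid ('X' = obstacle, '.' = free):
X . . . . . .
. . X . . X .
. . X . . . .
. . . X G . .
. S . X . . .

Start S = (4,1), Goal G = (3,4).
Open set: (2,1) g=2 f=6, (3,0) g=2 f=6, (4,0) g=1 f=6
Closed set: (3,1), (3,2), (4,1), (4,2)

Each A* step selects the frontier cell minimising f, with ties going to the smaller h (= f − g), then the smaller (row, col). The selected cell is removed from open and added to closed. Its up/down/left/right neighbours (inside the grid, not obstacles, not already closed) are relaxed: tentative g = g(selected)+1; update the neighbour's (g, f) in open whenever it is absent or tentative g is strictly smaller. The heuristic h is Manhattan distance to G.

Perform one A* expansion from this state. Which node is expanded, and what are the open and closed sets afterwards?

step 1: expand (2,1) (f=6, h=4) → closed; open now [(1,1) g=3 f=8, (2,0) g=3 f=8, (3,0) g=2 f=6, (4,0) g=1 f=6]

expanded=(2,1); open=[(1,1) g=3 f=8, (2,0) g=3 f=8, (3,0) g=2 f=6, (4,0) g=1 f=6]; closed=[(2,1), (3,1), (3,2), (4,1), (4,2)]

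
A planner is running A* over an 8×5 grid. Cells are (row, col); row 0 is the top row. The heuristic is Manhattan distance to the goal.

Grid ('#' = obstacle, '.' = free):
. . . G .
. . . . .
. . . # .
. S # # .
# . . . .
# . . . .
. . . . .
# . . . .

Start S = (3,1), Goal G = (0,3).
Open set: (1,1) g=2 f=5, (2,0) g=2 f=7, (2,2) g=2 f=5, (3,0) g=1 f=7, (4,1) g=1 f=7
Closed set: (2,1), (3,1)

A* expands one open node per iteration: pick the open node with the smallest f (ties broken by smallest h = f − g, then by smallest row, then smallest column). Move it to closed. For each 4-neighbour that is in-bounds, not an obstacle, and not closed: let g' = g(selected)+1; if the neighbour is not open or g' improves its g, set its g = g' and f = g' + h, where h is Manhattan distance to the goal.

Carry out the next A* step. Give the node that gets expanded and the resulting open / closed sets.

expanded=(1,1); open=[(0,1) g=3 f=5, (1,0) g=3 f=7, (1,2) g=3 f=5, (2,0) g=2 f=7, (2,2) g=2 f=5, (3,0) g=1 f=7, (4,1) g=1 f=7]; closed=[(1,1), (2,1), (3,1)]

step 1: expand (1,1) (f=5, h=3) → closed; open now [(0,1) g=3 f=5, (1,0) g=3 f=7, (1,2) g=3 f=5, (2,0) g=2 f=7, (2,2) g=2 f=5, (3,0) g=1 f=7, (4,1) g=1 f=7]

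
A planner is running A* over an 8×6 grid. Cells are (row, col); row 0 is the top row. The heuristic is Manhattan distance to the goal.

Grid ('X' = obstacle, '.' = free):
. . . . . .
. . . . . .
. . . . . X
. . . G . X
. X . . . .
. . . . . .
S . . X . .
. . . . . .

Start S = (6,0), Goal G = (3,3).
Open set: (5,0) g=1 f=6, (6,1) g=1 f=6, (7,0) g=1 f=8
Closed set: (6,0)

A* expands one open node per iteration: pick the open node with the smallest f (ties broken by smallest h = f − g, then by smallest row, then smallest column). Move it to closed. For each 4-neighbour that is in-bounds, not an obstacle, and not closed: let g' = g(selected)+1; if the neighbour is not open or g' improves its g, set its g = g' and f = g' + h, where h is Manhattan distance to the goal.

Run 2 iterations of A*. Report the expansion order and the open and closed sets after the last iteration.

step 1: expand (5,0) (f=6, h=5) → closed; open now [(4,0) g=2 f=6, (5,1) g=2 f=6, (6,1) g=1 f=6, (7,0) g=1 f=8]
step 2: expand (4,0) (f=6, h=4) → closed; open now [(3,0) g=3 f=6, (5,1) g=2 f=6, (6,1) g=1 f=6, (7,0) g=1 f=8]

order=[(5,0) → (4,0)]; open=[(3,0) g=3 f=6, (5,1) g=2 f=6, (6,1) g=1 f=6, (7,0) g=1 f=8]; closed=[(4,0), (5,0), (6,0)]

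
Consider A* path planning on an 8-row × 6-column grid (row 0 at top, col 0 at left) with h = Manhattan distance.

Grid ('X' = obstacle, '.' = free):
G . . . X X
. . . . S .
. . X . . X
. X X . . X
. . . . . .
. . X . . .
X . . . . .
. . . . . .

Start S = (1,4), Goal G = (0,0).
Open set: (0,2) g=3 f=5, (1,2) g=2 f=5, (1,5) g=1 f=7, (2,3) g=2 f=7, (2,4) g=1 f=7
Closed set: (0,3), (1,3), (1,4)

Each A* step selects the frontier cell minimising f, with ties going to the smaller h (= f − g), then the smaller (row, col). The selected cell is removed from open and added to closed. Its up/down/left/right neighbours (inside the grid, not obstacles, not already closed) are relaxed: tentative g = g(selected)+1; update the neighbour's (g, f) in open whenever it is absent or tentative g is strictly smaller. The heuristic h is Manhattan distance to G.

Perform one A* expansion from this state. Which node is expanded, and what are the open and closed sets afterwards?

step 1: expand (0,2) (f=5, h=2) → closed; open now [(0,1) g=4 f=5, (1,2) g=2 f=5, (1,5) g=1 f=7, (2,3) g=2 f=7, (2,4) g=1 f=7]

expanded=(0,2); open=[(0,1) g=4 f=5, (1,2) g=2 f=5, (1,5) g=1 f=7, (2,3) g=2 f=7, (2,4) g=1 f=7]; closed=[(0,2), (0,3), (1,3), (1,4)]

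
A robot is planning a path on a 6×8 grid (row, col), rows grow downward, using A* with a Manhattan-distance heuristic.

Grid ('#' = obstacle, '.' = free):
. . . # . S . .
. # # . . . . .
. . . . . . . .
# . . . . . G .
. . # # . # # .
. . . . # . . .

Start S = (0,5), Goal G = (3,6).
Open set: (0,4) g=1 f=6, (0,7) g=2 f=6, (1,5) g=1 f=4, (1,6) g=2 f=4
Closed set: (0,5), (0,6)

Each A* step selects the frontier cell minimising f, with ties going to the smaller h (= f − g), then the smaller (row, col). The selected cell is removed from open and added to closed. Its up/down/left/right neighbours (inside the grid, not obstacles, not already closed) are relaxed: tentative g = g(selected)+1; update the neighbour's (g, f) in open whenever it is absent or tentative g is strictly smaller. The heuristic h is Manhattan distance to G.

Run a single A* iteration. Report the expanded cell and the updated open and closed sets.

expanded=(1,6); open=[(0,4) g=1 f=6, (0,7) g=2 f=6, (1,5) g=1 f=4, (1,7) g=3 f=6, (2,6) g=3 f=4]; closed=[(0,5), (0,6), (1,6)]

step 1: expand (1,6) (f=4, h=2) → closed; open now [(0,4) g=1 f=6, (0,7) g=2 f=6, (1,5) g=1 f=4, (1,7) g=3 f=6, (2,6) g=3 f=4]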